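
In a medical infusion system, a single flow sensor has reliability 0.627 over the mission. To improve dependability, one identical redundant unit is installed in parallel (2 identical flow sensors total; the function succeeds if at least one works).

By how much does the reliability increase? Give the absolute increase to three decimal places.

R_before = 0.627
R_after = 1 − (1 − 0.627)^2 = 0.861
ΔR = 0.861 − 0.627 = 0.234

0.234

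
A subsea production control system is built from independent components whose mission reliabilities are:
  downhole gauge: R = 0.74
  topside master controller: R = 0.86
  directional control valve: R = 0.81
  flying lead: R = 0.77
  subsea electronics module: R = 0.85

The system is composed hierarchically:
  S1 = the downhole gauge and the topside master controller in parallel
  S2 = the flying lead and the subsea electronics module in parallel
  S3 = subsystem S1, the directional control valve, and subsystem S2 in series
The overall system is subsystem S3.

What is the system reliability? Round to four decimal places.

0.7536

Parallel (downhole gauge and topside master controller): 1 − (1 − 0.740000)(1 − 0.860000) = 0.963600
Parallel (flying lead and subsea electronics module): 1 − (1 − 0.770000)(1 − 0.850000) = 0.965500
Series ([0.963600], directional control valve, and [0.965500]): 0.963600 × 0.810000 × 0.965500 = 0.7536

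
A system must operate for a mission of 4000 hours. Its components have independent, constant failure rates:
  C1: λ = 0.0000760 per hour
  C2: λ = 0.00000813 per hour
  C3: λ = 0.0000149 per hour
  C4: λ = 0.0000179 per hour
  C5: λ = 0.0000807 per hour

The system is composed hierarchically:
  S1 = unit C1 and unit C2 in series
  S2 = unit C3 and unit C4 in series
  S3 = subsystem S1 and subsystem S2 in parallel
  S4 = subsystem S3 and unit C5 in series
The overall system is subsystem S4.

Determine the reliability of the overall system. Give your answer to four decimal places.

0.6987

R(C1) = exp(−0.0000760 × 4000) = 0.737861
R(C2) = exp(−0.00000813 × 4000) = 0.968003
R(C3) = exp(−0.0000149 × 4000) = 0.942141
R(C4) = exp(−0.0000179 × 4000) = 0.930903
R(C5) = exp(−0.0000807 × 4000) = 0.724119
Series (C1 and C2): 0.737861 × 0.968003 = 0.714252
Series (C3 and C4): 0.942141 × 0.930903 = 0.877042
Parallel ([0.714252] and [0.877042]): 1 − (1 − 0.714252)(1 − 0.877042) = 0.964865
Series ([0.964865] and C5): 0.964865 × 0.724119 = 0.6987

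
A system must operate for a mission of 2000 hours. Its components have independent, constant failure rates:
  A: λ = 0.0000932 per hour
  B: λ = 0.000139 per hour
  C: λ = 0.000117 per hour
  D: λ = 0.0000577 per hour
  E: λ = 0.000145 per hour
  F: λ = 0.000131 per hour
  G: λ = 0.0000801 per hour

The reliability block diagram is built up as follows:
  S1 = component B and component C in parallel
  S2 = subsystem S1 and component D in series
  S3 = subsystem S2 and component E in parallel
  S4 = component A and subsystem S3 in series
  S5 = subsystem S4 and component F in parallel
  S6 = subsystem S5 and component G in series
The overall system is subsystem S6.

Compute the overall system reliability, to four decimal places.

R(A) = exp(−0.0000932 × 2000) = 0.829942
R(B) = exp(−0.000139 × 2000) = 0.757297
R(C) = exp(−0.000117 × 2000) = 0.791362
R(D) = exp(−0.0000577 × 2000) = 0.891010
R(E) = exp(−0.000145 × 2000) = 0.748264
R(F) = exp(−0.000131 × 2000) = 0.769511
R(G) = exp(−0.0000801 × 2000) = 0.851973
Parallel (B and C): 1 − (1 − 0.757297)(1 − 0.791362) = 0.949363
Series ([0.949363] and D): 0.949363 × 0.891010 = 0.845892
Parallel ([0.845892] and E): 1 − (1 − 0.845892)(1 − 0.748264) = 0.961205
Series (A and [0.961205]): 0.829942 × 0.961205 = 0.797744
Parallel ([0.797744] and F): 1 − (1 − 0.797744)(1 − 0.769511) = 0.953382
Series ([0.953382] and G): 0.953382 × 0.851973 = 0.8123

0.8123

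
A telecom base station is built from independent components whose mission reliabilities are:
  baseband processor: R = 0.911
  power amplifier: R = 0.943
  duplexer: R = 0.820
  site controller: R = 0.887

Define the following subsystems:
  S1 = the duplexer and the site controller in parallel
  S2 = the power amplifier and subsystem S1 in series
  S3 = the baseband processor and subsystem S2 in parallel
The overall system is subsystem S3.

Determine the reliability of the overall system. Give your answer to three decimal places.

Parallel (duplexer and site controller): 1 − (1 − 0.82000)(1 − 0.88700) = 0.97966
Series (power amplifier and [0.97966]): 0.94300 × 0.97966 = 0.92382
Parallel (baseband processor and [0.92382]): 1 − (1 − 0.91100)(1 − 0.92382) = 0.993

0.993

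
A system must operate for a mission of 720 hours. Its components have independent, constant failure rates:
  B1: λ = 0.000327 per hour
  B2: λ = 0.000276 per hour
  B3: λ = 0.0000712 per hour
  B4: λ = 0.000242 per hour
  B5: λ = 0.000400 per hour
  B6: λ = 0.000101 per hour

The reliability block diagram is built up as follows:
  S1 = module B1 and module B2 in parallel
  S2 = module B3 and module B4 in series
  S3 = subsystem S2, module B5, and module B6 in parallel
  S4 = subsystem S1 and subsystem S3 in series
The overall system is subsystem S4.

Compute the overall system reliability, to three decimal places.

R(B1) = exp(−0.000327 × 720) = 0.79022
R(B2) = exp(−0.000276 × 720) = 0.81978
R(B3) = exp(−0.0000712 × 720) = 0.95003
R(B4) = exp(−0.000242 × 720) = 0.84010
R(B5) = exp(−0.000400 × 720) = 0.74976
R(B6) = exp(−0.000101 × 720) = 0.92986
Parallel (B1 and B2): 1 − (1 − 0.79022)(1 − 0.81978) = 0.96219
Series (B3 and B4): 0.95003 × 0.84010 = 0.79812
Parallel ([0.79812], B5, and B6): 1 − (1 − 0.79812)(1 − 0.74976)(1 − 0.92986) = 0.99646
Series ([0.96219] and [0.99646]): 0.96219 × 0.99646 = 0.959

0.959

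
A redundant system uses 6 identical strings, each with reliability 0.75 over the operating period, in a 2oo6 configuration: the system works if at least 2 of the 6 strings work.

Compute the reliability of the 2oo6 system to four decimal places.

0.9954

R = Σ_{i=2}^{6} C(6,i) p^i (1−p)^{6−i} with p = 0.75
C(6,2)·0.75^2·0.25^4 = 0.032959
C(6,3)·0.75^3·0.25^3 = 0.131836
C(6,4)·0.75^4·0.25^2 = 0.296631
C(6,5)·0.75^5·0.25^1 = 0.355957
C(6,6)·0.75^6·0.25^0 = 0.177979
Sum = 0.9954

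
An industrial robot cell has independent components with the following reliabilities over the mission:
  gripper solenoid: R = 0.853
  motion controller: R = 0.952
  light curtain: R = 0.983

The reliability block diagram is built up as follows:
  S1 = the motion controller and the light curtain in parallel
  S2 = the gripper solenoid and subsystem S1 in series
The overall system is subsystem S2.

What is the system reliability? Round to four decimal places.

Parallel (motion controller and light curtain): 1 − (1 − 0.952000)(1 − 0.983000) = 0.999184
Series (gripper solenoid and [0.999184]): 0.853000 × 0.999184 = 0.8523

0.8523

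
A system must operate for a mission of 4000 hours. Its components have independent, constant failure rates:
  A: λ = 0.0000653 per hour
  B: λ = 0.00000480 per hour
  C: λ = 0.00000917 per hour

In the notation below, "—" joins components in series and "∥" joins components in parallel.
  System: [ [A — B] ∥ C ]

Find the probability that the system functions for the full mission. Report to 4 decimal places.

0.9912

R(A) = exp(−0.0000653 × 4000) = 0.770127
R(B) = exp(−0.00000480 × 4000) = 0.980983
R(C) = exp(−0.00000917 × 4000) = 0.963985
Series (A and B): 0.770127 × 0.980983 = 0.755481
Parallel ([0.755481] and C): 1 − (1 − 0.755481)(1 − 0.963985) = 0.9912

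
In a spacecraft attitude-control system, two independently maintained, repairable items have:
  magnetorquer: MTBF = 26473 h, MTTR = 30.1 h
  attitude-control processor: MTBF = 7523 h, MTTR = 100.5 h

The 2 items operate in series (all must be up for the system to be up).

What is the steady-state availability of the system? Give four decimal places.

A(magnetorquer) = MTBF/(MTBF+MTTR) = 26473/(26473+30.1) = 0.998864
A(attitude-control processor) = MTBF/(MTBF+MTTR) = 7523/(7523+100.5) = 0.986817
Series availability: 0.998864 × 0.986817 = 0.9857

0.9857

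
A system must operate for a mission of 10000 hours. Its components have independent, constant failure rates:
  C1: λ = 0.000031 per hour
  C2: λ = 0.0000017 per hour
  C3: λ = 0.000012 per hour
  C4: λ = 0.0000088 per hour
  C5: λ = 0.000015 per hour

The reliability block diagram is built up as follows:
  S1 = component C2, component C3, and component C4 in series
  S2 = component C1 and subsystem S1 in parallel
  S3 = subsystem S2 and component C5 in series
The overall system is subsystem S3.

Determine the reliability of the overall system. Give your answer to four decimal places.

R(C1) = exp(−0.000031 × 10000) = 0.733447
R(C2) = exp(−0.0000017 × 10000) = 0.983144
R(C3) = exp(−0.000012 × 10000) = 0.886920
R(C4) = exp(−0.0000088 × 10000) = 0.915761
R(C5) = exp(−0.000015 × 10000) = 0.860708
Series (C2, C3, and C4): 0.983144 × 0.886920 × 0.915761 = 0.798516
Parallel (C1 and [0.798516]): 1 − (1 − 0.733447)(1 − 0.798516) = 0.946294
Series ([0.946294] and C5): 0.946294 × 0.860708 = 0.8145

0.8145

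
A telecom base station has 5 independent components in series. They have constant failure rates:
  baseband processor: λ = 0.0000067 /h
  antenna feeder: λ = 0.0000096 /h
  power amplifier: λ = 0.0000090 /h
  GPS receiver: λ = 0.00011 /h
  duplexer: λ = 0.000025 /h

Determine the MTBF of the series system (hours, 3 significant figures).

6240

Series of exponential components: λ_sys = Σ λ_i
λ_sys = 0.0000067 + 0.0000096 + 0.0000090 + 0.00011 + 0.000025 = 1.6030e-04 /h
MTBF = 1 / λ_sys = 6240 h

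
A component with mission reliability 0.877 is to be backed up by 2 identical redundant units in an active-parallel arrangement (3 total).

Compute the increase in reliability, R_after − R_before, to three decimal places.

R_before = 0.877
R_after = 1 − (1 − 0.877)^3 = 0.998
ΔR = 0.998 − 0.877 = 0.121

0.121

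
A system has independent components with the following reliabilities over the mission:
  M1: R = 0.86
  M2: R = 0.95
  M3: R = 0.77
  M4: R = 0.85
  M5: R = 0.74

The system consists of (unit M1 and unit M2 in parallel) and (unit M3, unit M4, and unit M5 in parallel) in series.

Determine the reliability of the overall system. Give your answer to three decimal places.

Parallel (M1 and M2): 1 − (1 − 0.86000)(1 − 0.95000) = 0.99300
Parallel (M3, M4, and M5): 1 − (1 − 0.77000)(1 − 0.85000)(1 − 0.74000) = 0.99103
Series ([0.99300] and [0.99103]): 0.99300 × 0.99103 = 0.984

0.984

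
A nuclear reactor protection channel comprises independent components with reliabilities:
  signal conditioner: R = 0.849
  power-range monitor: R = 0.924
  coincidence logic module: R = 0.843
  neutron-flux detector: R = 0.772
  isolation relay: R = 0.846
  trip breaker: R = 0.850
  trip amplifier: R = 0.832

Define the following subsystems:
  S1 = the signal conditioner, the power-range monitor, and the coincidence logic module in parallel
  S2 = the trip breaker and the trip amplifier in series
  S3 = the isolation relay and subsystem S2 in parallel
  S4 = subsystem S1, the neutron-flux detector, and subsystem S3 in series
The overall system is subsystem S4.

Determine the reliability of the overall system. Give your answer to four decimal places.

0.7359

Parallel (signal conditioner, power-range monitor, and coincidence logic module): 1 − (1 − 0.849000)(1 − 0.924000)(1 − 0.843000) = 0.998198
Series (trip breaker and trip amplifier): 0.850000 × 0.832000 = 0.707200
Parallel (isolation relay and [0.707200]): 1 − (1 − 0.846000)(1 − 0.707200) = 0.954909
Series ([0.998198], neutron-flux detector, and [0.954909]): 0.998198 × 0.772000 × 0.954909 = 0.7359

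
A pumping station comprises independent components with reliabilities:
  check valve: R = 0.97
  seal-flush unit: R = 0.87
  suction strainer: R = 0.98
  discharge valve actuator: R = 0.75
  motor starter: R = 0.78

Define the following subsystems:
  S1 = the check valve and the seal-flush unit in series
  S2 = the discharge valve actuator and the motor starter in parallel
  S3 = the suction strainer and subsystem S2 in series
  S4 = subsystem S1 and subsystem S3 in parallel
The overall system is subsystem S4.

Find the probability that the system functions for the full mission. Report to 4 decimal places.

Series (check valve and seal-flush unit): 0.970000 × 0.870000 = 0.843900
Parallel (discharge valve actuator and motor starter): 1 − (1 − 0.750000)(1 − 0.780000) = 0.945000
Series (suction strainer and [0.945000]): 0.980000 × 0.945000 = 0.926100
Parallel ([0.843900] and [0.926100]): 1 − (1 − 0.843900)(1 − 0.926100) = 0.9885

0.9885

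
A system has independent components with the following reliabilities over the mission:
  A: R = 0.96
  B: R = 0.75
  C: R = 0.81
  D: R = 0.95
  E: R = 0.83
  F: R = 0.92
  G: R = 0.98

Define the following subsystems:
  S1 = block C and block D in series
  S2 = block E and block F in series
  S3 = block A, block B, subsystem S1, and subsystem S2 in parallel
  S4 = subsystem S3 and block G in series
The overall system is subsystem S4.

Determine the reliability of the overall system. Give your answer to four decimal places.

0.9795

Series (C and D): 0.810000 × 0.950000 = 0.769500
Series (E and F): 0.830000 × 0.920000 = 0.763600
Parallel (A, B, [0.769500], and [0.763600]): 1 − (1 − 0.960000)(1 − 0.750000)(1 − 0.769500)(1 − 0.763600) = 0.999455
Series ([0.999455] and G): 0.999455 × 0.980000 = 0.9795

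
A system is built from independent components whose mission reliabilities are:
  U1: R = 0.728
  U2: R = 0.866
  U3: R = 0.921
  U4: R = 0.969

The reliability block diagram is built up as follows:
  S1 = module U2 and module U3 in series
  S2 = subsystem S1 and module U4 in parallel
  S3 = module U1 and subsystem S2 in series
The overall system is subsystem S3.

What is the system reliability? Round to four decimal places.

0.7234

Series (U2 and U3): 0.866000 × 0.921000 = 0.797586
Parallel ([0.797586] and U4): 1 − (1 − 0.797586)(1 − 0.969000) = 0.993725
Series (U1 and [0.993725]): 0.728000 × 0.993725 = 0.7234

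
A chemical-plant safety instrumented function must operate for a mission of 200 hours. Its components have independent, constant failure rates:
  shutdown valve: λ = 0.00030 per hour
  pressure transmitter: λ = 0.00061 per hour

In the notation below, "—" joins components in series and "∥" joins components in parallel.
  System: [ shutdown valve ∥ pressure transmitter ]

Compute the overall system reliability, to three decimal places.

R(shutdown valve) = exp(−0.00030 × 200) = 0.94176
R(pressure transmitter) = exp(−0.00061 × 200) = 0.88515
Parallel (shutdown valve and pressure transmitter): 1 − (1 − 0.94176)(1 − 0.88515) = 0.993

0.993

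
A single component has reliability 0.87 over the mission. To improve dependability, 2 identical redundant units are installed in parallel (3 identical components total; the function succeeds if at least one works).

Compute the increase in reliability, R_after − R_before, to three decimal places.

0.128

R_before = 0.87
R_after = 1 − (1 − 0.87)^3 = 0.998
ΔR = 0.998 − 0.87 = 0.128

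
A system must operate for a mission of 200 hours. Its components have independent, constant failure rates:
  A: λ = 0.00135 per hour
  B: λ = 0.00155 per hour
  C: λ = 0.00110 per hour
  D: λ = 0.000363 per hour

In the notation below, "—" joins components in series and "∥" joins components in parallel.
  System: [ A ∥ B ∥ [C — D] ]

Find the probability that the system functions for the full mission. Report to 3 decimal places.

0.984

R(A) = exp(−0.00135 × 200) = 0.76338
R(B) = exp(−0.00155 × 200) = 0.73345
R(C) = exp(−0.00110 × 200) = 0.80252
R(D) = exp(−0.000363 × 200) = 0.92997
Series (C and D): 0.80252 × 0.92997 = 0.74632
Parallel (A, B, and [0.74632]): 1 − (1 − 0.76338)(1 − 0.73345)(1 − 0.74632) = 0.984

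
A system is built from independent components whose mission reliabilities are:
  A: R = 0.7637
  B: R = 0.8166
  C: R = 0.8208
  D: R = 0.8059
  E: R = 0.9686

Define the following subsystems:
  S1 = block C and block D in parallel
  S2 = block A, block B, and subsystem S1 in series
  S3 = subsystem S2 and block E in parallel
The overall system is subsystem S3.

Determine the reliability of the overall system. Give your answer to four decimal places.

0.9875

Parallel (C and D): 1 − (1 − 0.820800)(1 − 0.805900) = 0.965217
Series (A, B, and [0.965217]): 0.763700 × 0.816600 × 0.965217 = 0.601945
Parallel ([0.601945] and E): 1 − (1 − 0.601945)(1 − 0.968600) = 0.9875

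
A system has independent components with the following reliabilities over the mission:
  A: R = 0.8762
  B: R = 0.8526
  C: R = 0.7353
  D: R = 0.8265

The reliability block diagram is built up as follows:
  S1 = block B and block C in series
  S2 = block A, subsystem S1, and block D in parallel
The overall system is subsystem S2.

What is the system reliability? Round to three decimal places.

Series (B and C): 0.85260 × 0.73530 = 0.62692
Parallel (A, [0.62692], and D): 1 − (1 − 0.87620)(1 − 0.62692)(1 − 0.82650) = 0.992

0.992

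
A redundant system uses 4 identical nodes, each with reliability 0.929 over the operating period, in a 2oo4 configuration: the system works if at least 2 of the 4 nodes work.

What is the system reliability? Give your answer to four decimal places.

0.9986

R = Σ_{i=2}^{4} C(4,i) p^i (1−p)^{4−i} with p = 0.929
C(4,2)·0.929^2·0.071^2 = 0.026104
C(4,3)·0.929^3·0.071^1 = 0.227701
C(4,4)·0.929^4·0.071^0 = 0.744840
Sum = 0.9986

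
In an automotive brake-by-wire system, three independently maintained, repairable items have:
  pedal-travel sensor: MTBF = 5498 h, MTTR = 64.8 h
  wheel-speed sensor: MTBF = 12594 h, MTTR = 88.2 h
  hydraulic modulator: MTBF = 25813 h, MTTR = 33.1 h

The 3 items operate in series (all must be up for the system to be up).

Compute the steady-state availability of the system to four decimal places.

A(pedal-travel sensor) = MTBF/(MTBF+MTTR) = 5498/(5498+64.8) = 0.988351
A(wheel-speed sensor) = MTBF/(MTBF+MTTR) = 12594/(12594+88.2) = 0.993045
A(hydraulic modulator) = MTBF/(MTBF+MTTR) = 25813/(25813+33.1) = 0.998719
Series availability: 0.988351 × 0.993045 × 0.998719 = 0.9802

0.9802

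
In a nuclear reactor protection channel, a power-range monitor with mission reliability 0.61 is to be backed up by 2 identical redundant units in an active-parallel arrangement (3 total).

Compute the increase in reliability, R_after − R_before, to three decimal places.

R_before = 0.61
R_after = 1 − (1 − 0.61)^3 = 0.941
ΔR = 0.941 − 0.61 = 0.331

0.331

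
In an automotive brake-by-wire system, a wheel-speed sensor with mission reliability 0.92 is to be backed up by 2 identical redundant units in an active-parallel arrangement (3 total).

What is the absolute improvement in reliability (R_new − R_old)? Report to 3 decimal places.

0.079

R_before = 0.92
R_after = 1 − (1 − 0.92)^3 = 0.999
ΔR = 0.999 − 0.92 = 0.079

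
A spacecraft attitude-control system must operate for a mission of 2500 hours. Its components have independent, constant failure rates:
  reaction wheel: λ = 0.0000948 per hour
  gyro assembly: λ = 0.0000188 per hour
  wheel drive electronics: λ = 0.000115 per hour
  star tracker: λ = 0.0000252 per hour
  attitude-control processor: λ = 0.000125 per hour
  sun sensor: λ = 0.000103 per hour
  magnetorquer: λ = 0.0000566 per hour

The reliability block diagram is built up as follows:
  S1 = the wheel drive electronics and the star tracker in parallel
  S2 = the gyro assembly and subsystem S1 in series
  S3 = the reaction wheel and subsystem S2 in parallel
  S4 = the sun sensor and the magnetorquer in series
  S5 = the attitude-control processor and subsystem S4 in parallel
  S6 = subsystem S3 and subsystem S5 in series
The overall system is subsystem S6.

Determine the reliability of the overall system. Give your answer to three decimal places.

R(reaction wheel) = exp(−0.0000948 × 2500) = 0.78899
R(gyro assembly) = exp(−0.0000188 × 2500) = 0.95409
R(wheel drive electronics) = exp(−0.000115 × 2500) = 0.75014
R(star tracker) = exp(−0.0000252 × 2500) = 0.93894
R(attitude-control processor) = exp(−0.000125 × 2500) = 0.73162
R(sun sensor) = exp(−0.000103 × 2500) = 0.77298
R(magnetorquer) = exp(−0.0000566 × 2500) = 0.86806
Parallel (wheel drive electronics and star tracker): 1 − (1 − 0.75014)(1 − 0.93894) = 0.98474
Series (gyro assembly and [0.98474]): 0.95409 × 0.98474 = 0.93953
Parallel (reaction wheel and [0.93953]): 1 − (1 − 0.78899)(1 − 0.93953) = 0.98724
Series (sun sensor and magnetorquer): 0.77298 × 0.86806 = 0.67099
Parallel (attitude-control processor and [0.67099]): 1 − (1 − 0.73162)(1 − 0.67099) = 0.91170
Series ([0.98724] and [0.91170]): 0.98724 × 0.91170 = 0.900

0.900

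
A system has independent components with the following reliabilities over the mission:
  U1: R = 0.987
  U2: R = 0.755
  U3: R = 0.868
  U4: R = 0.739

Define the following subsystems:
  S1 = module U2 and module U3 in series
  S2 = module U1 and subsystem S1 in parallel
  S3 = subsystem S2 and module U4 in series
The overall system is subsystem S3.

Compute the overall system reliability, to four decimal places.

Series (U2 and U3): 0.755000 × 0.868000 = 0.655340
Parallel (U1 and [0.655340]): 1 − (1 − 0.987000)(1 − 0.655340) = 0.995519
Series ([0.995519] and U4): 0.995519 × 0.739000 = 0.7357

0.7357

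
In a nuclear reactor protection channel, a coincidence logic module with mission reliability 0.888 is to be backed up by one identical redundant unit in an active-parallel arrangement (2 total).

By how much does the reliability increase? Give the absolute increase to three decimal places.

0.099

R_before = 0.888
R_after = 1 − (1 − 0.888)^2 = 0.987
ΔR = 0.987 − 0.888 = 0.099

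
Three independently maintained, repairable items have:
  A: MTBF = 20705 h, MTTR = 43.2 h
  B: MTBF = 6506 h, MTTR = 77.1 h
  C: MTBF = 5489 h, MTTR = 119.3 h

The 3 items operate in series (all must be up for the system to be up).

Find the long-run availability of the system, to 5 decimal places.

A(A) = MTBF/(MTBF+MTTR) = 20705/(20705+43.2) = 0.997918
A(B) = MTBF/(MTBF+MTTR) = 6506/(6506+77.1) = 0.988288
A(C) = MTBF/(MTBF+MTTR) = 5489/(5489+119.3) = 0.978728
Series availability: 0.997918 × 0.988288 × 0.978728 = 0.96525

0.96525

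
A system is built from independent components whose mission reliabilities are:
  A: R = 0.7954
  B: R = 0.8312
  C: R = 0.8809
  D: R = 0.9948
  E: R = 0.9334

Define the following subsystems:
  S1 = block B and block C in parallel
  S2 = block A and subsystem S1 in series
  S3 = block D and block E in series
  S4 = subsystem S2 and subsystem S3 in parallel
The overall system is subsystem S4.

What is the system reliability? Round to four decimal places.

0.9842

Parallel (B and C): 1 − (1 − 0.831200)(1 − 0.880900) = 0.979896
Series (A and [0.979896]): 0.795400 × 0.979896 = 0.779409
Series (D and E): 0.994800 × 0.933400 = 0.928546
Parallel ([0.779409] and [0.928546]): 1 − (1 − 0.779409)(1 − 0.928546) = 0.9842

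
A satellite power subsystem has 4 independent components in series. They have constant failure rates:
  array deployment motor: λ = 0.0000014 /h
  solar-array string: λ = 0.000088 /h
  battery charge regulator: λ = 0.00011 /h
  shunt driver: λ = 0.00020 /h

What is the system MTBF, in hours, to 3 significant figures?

2500

Series of exponential components: λ_sys = Σ λ_i
λ_sys = 0.0000014 + 0.000088 + 0.00011 + 0.00020 = 3.9940e-04 /h
MTBF = 1 / λ_sys = 2500 h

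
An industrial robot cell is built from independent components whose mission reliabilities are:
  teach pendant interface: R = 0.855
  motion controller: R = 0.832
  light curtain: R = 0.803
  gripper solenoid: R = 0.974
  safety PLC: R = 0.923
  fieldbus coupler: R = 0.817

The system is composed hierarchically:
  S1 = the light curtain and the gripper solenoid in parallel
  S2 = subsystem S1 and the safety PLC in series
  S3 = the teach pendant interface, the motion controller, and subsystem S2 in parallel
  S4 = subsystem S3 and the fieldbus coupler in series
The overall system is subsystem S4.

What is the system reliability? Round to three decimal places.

0.815

Parallel (light curtain and gripper solenoid): 1 − (1 − 0.80300)(1 − 0.97400) = 0.99488
Series ([0.99488] and safety PLC): 0.99488 × 0.92300 = 0.91827
Parallel (teach pendant interface, motion controller, and [0.91827]): 1 − (1 − 0.85500)(1 − 0.83200)(1 − 0.91827) = 0.99801
Series ([0.99801] and fieldbus coupler): 0.99801 × 0.81700 = 0.815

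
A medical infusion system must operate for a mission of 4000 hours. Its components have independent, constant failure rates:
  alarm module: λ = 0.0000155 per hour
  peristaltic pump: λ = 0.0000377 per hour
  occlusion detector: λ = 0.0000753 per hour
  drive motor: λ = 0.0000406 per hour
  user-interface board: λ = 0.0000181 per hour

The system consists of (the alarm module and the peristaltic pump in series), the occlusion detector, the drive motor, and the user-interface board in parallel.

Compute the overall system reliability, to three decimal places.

R(alarm module) = exp(−0.0000155 × 4000) = 0.93988
R(peristaltic pump) = exp(−0.0000377 × 4000) = 0.86002
R(occlusion detector) = exp(−0.0000753 × 4000) = 0.73993
R(drive motor) = exp(−0.0000406 × 4000) = 0.85010
R(user-interface board) = exp(−0.0000181 × 4000) = 0.93016
Series (alarm module and peristaltic pump): 0.93988 × 0.86002 = 0.80832
Parallel ([0.80832], occlusion detector, drive motor, and user-interface board): 1 − (1 − 0.80832)(1 − 0.73993)(1 − 0.85010)(1 − 0.93016) = 0.999

0.999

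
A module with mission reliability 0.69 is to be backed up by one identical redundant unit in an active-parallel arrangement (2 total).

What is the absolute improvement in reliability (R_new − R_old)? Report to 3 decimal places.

R_before = 0.69
R_after = 1 − (1 − 0.69)^2 = 0.904
ΔR = 0.904 − 0.69 = 0.214

0.214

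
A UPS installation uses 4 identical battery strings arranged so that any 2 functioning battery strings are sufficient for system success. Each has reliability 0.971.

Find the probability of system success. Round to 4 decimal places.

R = Σ_{i=2}^{4} C(4,i) p^i (1−p)^{4−i} with p = 0.971
C(4,2)·0.971^2·0.029^2 = 0.004758
C(4,3)·0.971^3·0.029^1 = 0.106198
C(4,4)·0.971^4·0.029^0 = 0.888949
Sum = 0.9999

0.9999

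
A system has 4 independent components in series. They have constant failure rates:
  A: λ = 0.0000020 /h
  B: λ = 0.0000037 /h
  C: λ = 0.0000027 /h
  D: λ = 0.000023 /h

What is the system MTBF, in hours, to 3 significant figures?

Series of exponential components: λ_sys = Σ λ_i
λ_sys = 0.0000020 + 0.0000037 + 0.0000027 + 0.000023 = 3.1400e-05 /h
MTBF = 1 / λ_sys = 31800 h

31800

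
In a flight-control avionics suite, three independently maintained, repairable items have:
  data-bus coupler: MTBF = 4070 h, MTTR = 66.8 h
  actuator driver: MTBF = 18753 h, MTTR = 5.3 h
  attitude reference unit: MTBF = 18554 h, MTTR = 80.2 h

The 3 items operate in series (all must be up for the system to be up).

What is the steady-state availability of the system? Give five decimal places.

A(data-bus coupler) = MTBF/(MTBF+MTTR) = 4070/(4070+66.8) = 0.983852
A(actuator driver) = MTBF/(MTBF+MTTR) = 18753/(18753+5.3) = 0.999717
A(attitude reference unit) = MTBF/(MTBF+MTTR) = 18554/(18554+80.2) = 0.995696
Series availability: 0.983852 × 0.999717 × 0.995696 = 0.97934

0.97934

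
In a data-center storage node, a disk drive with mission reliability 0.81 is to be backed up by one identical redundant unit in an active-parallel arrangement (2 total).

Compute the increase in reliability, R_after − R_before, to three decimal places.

0.154

R_before = 0.81
R_after = 1 − (1 − 0.81)^2 = 0.964
ΔR = 0.964 − 0.81 = 0.154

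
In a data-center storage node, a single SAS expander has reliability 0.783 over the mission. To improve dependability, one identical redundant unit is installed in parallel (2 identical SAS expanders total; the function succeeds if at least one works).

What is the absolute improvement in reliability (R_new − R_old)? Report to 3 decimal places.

0.170

R_before = 0.783
R_after = 1 − (1 − 0.783)^2 = 0.953
ΔR = 0.953 − 0.783 = 0.170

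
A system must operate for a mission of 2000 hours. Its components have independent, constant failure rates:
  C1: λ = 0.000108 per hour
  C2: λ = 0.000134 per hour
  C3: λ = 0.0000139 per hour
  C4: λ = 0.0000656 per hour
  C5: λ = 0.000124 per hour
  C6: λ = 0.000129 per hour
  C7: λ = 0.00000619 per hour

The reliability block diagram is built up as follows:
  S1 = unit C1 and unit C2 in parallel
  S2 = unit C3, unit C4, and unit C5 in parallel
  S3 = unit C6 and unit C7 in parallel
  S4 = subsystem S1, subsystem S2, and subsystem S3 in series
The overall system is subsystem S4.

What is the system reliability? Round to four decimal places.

R(C1) = exp(−0.000108 × 2000) = 0.805735
R(C2) = exp(−0.000134 × 2000) = 0.764908
R(C3) = exp(−0.0000139 × 2000) = 0.972583
R(C4) = exp(−0.0000656 × 2000) = 0.877042
R(C5) = exp(−0.000124 × 2000) = 0.780360
R(C6) = exp(−0.000129 × 2000) = 0.772595
R(C7) = exp(−0.00000619 × 2000) = 0.987696
Parallel (C1 and C2): 1 − (1 − 0.805735)(1 − 0.764908) = 0.954330
Parallel (C3, C4, and C5): 1 − (1 − 0.972583)(1 − 0.877042)(1 − 0.780360) = 0.999260
Parallel (C6 and C7): 1 − (1 − 0.772595)(1 − 0.987696) = 0.997202
Series ([0.954330], [0.999260], and [0.997202]): 0.954330 × 0.999260 × 0.997202 = 0.9510

0.9510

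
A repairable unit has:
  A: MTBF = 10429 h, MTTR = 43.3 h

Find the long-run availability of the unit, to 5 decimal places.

A(A) = MTBF/(MTBF+MTTR) = 10429/(10429+43.3) = 0.99587

0.99587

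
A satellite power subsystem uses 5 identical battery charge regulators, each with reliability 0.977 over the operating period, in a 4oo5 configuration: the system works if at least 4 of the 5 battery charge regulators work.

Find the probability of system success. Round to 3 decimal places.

R = Σ_{i=4}^{5} C(5,i) p^i (1−p)^{5−i} with p = 0.977
C(5,4)·0.977^4·0.023^1 = 0.10478
C(5,5)·0.977^5·0.023^0 = 0.89017
Sum = 0.995

0.995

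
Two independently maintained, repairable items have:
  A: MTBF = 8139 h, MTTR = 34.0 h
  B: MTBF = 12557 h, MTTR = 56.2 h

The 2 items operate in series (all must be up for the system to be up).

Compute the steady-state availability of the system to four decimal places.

A(A) = MTBF/(MTBF+MTTR) = 8139/(8139+34.0) = 0.995840
A(B) = MTBF/(MTBF+MTTR) = 12557/(12557+56.2) = 0.995544
Series availability: 0.995840 × 0.995544 = 0.9914

0.9914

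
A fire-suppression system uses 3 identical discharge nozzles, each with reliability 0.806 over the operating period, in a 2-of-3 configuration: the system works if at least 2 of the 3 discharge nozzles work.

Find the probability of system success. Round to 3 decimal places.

R = Σ_{i=2}^{3} C(3,i) p^i (1−p)^{3−i} with p = 0.806
C(3,2)·0.806^2·0.194^1 = 0.37809
C(3,3)·0.806^3·0.194^0 = 0.52361
Sum = 0.902

0.902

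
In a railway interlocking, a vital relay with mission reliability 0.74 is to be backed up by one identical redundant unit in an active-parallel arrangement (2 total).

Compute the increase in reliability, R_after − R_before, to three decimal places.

0.192

R_before = 0.74
R_after = 1 − (1 − 0.74)^2 = 0.932
ΔR = 0.932 − 0.74 = 0.192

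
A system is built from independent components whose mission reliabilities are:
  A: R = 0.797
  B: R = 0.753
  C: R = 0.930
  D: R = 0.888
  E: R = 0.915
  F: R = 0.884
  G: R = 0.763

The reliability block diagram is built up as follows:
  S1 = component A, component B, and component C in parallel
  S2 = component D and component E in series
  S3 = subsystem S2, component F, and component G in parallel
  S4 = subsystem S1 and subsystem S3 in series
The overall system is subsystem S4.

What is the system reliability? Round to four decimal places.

0.9914

Parallel (A, B, and C): 1 − (1 − 0.797000)(1 − 0.753000)(1 − 0.930000) = 0.996490
Series (D and E): 0.888000 × 0.915000 = 0.812520
Parallel ([0.812520], F, and G): 1 − (1 − 0.812520)(1 − 0.884000)(1 − 0.763000) = 0.994846
Series ([0.996490] and [0.994846]): 0.996490 × 0.994846 = 0.9914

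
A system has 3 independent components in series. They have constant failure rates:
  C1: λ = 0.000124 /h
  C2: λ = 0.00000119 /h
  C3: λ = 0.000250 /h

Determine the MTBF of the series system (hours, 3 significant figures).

2670

Series of exponential components: λ_sys = Σ λ_i
λ_sys = 0.000124 + 0.00000119 + 0.000250 = 3.7519e-04 /h
MTBF = 1 / λ_sys = 2670 h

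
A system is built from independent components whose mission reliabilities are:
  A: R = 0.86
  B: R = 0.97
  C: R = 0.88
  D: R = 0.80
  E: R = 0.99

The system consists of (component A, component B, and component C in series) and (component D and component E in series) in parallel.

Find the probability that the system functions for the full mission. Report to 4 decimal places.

Series (A, B, and C): 0.860000 × 0.970000 × 0.880000 = 0.734096
Series (D and E): 0.800000 × 0.990000 = 0.792000
Parallel ([0.734096] and [0.792000]): 1 − (1 − 0.734096)(1 − 0.792000) = 0.9447

0.9447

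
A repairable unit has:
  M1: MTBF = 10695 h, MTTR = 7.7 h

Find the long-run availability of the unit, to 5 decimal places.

0.99928

A(M1) = MTBF/(MTBF+MTTR) = 10695/(10695+7.7) = 0.99928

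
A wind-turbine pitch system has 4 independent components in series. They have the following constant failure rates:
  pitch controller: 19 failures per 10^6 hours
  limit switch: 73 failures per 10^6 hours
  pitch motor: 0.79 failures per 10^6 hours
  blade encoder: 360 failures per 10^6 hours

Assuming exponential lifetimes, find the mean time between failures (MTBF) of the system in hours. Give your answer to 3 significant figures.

Series of exponential components: λ_sys = Σ λ_i
λ_sys = 0.000019 + 0.000073 + 0.00000079 + 0.00036 = 4.5279e-04 /h
MTBF = 1 / λ_sys = 2210 h

2210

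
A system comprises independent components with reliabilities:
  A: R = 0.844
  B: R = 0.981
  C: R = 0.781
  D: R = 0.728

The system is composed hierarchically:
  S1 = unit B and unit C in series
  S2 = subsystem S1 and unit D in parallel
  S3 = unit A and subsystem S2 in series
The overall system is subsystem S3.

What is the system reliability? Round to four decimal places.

Series (B and C): 0.981000 × 0.781000 = 0.766161
Parallel ([0.766161] and D): 1 − (1 − 0.766161)(1 − 0.728000) = 0.936396
Series (A and [0.936396]): 0.844000 × 0.936396 = 0.7903

0.7903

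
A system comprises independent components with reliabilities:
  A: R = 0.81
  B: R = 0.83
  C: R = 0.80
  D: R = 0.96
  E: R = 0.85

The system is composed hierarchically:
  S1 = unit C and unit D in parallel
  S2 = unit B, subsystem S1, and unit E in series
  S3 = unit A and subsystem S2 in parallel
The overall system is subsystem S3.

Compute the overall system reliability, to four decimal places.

Parallel (C and D): 1 − (1 − 0.800000)(1 − 0.960000) = 0.992000
Series (B, [0.992000], and E): 0.830000 × 0.992000 × 0.850000 = 0.699856
Parallel (A and [0.699856]): 1 − (1 − 0.810000)(1 − 0.699856) = 0.9430

0.9430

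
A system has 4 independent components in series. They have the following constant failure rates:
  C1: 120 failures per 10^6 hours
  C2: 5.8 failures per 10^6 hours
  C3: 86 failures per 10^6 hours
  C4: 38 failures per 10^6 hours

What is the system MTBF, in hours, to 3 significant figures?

4000

Series of exponential components: λ_sys = Σ λ_i
λ_sys = 0.00012 + 0.0000058 + 0.000086 + 0.000038 = 2.4980e-04 /h
MTBF = 1 / λ_sys = 4000 h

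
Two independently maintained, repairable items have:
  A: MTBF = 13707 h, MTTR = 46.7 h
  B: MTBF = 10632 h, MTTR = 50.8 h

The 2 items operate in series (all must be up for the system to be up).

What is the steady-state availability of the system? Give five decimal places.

A(A) = MTBF/(MTBF+MTTR) = 13707/(13707+46.7) = 0.996605
A(B) = MTBF/(MTBF+MTTR) = 10632/(10632+50.8) = 0.995245
Series availability: 0.996605 × 0.995245 = 0.99187

0.99187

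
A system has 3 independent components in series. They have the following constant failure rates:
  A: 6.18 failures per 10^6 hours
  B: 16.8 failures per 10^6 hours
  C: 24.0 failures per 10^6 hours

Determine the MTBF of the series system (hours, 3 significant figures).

21300

Series of exponential components: λ_sys = Σ λ_i
λ_sys = 0.00000618 + 0.0000168 + 0.0000240 = 4.6980e-05 /h
MTBF = 1 / λ_sys = 21300 h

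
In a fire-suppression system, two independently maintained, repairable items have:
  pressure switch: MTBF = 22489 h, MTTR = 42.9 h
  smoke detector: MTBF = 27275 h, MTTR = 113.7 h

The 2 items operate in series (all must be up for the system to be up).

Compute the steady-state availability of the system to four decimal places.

0.9940

A(pressure switch) = MTBF/(MTBF+MTTR) = 22489/(22489+42.9) = 0.998096
A(smoke detector) = MTBF/(MTBF+MTTR) = 27275/(27275+113.7) = 0.995849
Series availability: 0.998096 × 0.995849 = 0.9940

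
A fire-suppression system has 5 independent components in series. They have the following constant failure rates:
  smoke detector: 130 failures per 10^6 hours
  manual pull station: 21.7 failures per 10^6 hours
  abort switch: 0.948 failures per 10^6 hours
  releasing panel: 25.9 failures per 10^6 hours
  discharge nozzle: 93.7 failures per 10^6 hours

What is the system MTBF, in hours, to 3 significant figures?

Series of exponential components: λ_sys = Σ λ_i
λ_sys = 0.000130 + 0.0000217 + 0.000000948 + 0.0000259 + 0.0000937 = 2.7225e-04 /h
MTBF = 1 / λ_sys = 3670 h

3670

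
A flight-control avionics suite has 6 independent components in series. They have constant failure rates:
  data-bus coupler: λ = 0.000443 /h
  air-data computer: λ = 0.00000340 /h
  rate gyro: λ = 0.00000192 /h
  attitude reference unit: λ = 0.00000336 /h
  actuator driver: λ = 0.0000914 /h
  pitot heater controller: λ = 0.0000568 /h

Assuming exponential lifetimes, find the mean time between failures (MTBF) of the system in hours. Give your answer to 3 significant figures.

Series of exponential components: λ_sys = Σ λ_i
λ_sys = 0.000443 + 0.00000340 + 0.00000192 + 0.00000336 + 0.0000914 + 0.0000568 = 5.9988e-04 /h
MTBF = 1 / λ_sys = 1670 h

1670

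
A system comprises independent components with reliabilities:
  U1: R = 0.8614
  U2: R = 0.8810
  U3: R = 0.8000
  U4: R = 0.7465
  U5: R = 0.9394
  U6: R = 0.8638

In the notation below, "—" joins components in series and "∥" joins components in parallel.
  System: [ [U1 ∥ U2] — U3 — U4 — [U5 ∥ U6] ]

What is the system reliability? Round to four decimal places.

Parallel (U1 and U2): 1 − (1 − 0.861400)(1 − 0.881000) = 0.983507
Parallel (U5 and U6): 1 − (1 − 0.939400)(1 − 0.863800) = 0.991746
Series ([0.983507], U3, U4, and [0.991746]): 0.983507 × 0.800000 × 0.746500 × 0.991746 = 0.5825

0.5825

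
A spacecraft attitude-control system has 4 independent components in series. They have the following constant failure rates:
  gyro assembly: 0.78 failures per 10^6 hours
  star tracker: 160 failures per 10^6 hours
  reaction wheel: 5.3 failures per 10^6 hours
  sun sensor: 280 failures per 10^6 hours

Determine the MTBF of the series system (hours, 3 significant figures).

2240

Series of exponential components: λ_sys = Σ λ_i
λ_sys = 0.00000078 + 0.00016 + 0.0000053 + 0.00028 = 4.4608e-04 /h
MTBF = 1 / λ_sys = 2240 h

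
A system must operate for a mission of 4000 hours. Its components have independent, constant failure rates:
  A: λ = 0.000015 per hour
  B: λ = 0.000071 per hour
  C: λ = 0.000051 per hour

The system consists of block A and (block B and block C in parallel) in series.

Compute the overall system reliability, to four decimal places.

R(A) = exp(−0.000015 × 4000) = 0.941765
R(B) = exp(−0.000071 × 4000) = 0.752767
R(C) = exp(−0.000051 × 4000) = 0.815462
Parallel (B and C): 1 − (1 − 0.752767)(1 − 0.815462) = 0.954376
Series (A and [0.954376]): 0.941765 × 0.954376 = 0.8988

0.8988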